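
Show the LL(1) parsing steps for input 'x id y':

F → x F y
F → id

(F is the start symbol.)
LL(1) parsing maintains a stack (initially the start symbol over $) and the input. At each step: if the stack top is a terminal, match it against the current input token; if it is a non-terminal N, replace it with the RHS of M[N, lookahead] (the unique production whose predict set contains the lookahead).

Stack is shown with the top on the left.

Stack    Input     Action
-------------------------
F $      x id y $  output F → x F y
x F y $  x id y $  match 'x'
F y $    id y $    output F → id
id y $   id y $    match 'id'
y $      y $       match 'y'
$        $         accept

The string is accepted.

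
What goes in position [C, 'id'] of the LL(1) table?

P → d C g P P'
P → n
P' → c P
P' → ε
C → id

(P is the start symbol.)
To find M[C, 'id'], we find productions for C where 'id' is in the predict set (PREDICT(N → α) = (FIRST(α) \ {ε}) ∪ (FOLLOW(N) if α ⇒* ε)).

C → id: PREDICT = { 'id' }
  'id' is in predict set, so this production goes in M[C, 'id']

M[C, 'id'] = C → id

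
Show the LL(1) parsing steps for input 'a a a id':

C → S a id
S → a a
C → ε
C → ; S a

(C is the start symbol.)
LL(1) parsing maintains a stack (initially the start symbol over $) and the input. At each step: if the stack top is a terminal, match it against the current input token; if it is a non-terminal N, replace it with the RHS of M[N, lookahead] (the unique production whose predict set contains the lookahead).

Stack is shown with the top on the left.

Stack       Input       Action
------------------------------
C $         a a a id $  output C → S a id
S a id $    a a a id $  output S → a a
a a a id $  a a a id $  match 'a'
a a id $    a a id $    match 'a'
a id $      a id $      match 'a'
id $        id $        match 'id'
$           $           accept

The string is accepted.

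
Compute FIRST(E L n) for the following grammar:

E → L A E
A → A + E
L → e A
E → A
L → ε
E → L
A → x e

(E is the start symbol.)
FIRST sets of the non-terminals involved (from the grammar, by fixed-point iteration):
  FIRST(E) = { 'e', 'x', ε }
  FIRST(L) = { 'e', ε }

To compute FIRST(E L n), process the symbols left to right:
Symbol E is a non-terminal. Add FIRST(E) \ {ε} = { 'e', 'x' }
E is nullable (ε ∈ FIRST(E)), continue to the next symbol.
Symbol L is a non-terminal. Add FIRST(L) \ {ε} = { 'e' }
L is nullable (ε ∈ FIRST(L)), continue to the next symbol.
Symbol n is a terminal. Add 'n' and stop.
FIRST(E L n) = { 'e', 'n', 'x' }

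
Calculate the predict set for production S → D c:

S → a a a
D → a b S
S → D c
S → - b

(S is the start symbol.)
PREDICT(S → D c) = (FIRST(RHS) \ {ε}) ∪ (FOLLOW(S) if ε ∈ FIRST(RHS), i.e. RHS ⇒* ε)
FIRST(D) = { 'a' }
FIRST(D c) = { 'a' }
ε ∉ FIRST(D c), so FOLLOW(S) is not added.
PREDICT(S → D c) = { 'a' }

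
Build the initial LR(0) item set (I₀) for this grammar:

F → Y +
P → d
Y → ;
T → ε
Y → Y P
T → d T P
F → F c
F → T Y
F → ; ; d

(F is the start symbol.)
{ [F → . ; ; d], [F → . F c], [F → . T Y], [F → . Y +], [F' → . F], [T → . d T P], [T → .], [Y → . ;], [Y → . Y P] }

First, augment the grammar with F' → F
I₀ = CLOSURE({ [F' → . F] }):
  [F' → . F] has the dot before F: add [F → . Y +], [F → . F c], [F → . T Y], [F → . ; ; d]
  [F → . Y +] has the dot before Y: add [Y → . ;], [Y → . Y P]
  [F → . T Y] has the dot before T: add [T → .], [T → . d T P]
No further items can be added.

I₀ = { [F → . ; ; d], [F → . F c], [F → . T Y], [F → . Y +], [F' → . F], [T → . d T P], [T → .], [Y → . ;], [Y → . Y P] }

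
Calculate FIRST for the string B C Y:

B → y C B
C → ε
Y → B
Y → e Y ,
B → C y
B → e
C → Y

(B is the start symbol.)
FIRST sets of the non-terminals involved (from the grammar, by fixed-point iteration):
  FIRST(B) = { 'e', 'y' }

To compute FIRST(B C Y), process the symbols left to right:
Symbol B is a non-terminal. Add FIRST(B) \ {ε} = { 'e', 'y' }
B is not nullable (ε ∉ FIRST(B)), so stop here.
FIRST(B C Y) = { 'e', 'y' }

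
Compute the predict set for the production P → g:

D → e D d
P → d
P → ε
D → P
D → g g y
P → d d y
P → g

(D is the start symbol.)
PREDICT(P → g) = (FIRST(RHS) \ {ε}) ∪ (FOLLOW(P) if ε ∈ FIRST(RHS), i.e. RHS ⇒* ε)
FIRST(g) = { 'g' }
ε ∉ FIRST(g), so FOLLOW(P) is not added.
PREDICT(P → g) = { 'g' }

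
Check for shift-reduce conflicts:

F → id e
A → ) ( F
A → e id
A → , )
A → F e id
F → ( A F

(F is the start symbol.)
A shift-reduce conflict occurs when an LR(0) state has both:
  - a complete (reduce) item [A → α .] (dot at the end), and
  - a shift item [B → β . c γ] (dot before a terminal).

Augment with F' → F and build the canonical LR(0) collection (I0 = CLOSURE({[F' → . F]}), then GOTO on every symbol after a dot until no new states appear). It has 17 states:
  I0: { [F → . ( A F], [F → . id e], [F' → . F] }  — shift
  I1: { [A → . ) ( F], [A → . , )], [A → . F e id], [A → . e id], [F → ( . A F], [F → . ( A F], [F → . id e] }  — shift
  I2: { [F' → F .] }  — accept
  I3: { [F → id . e] }  — shift
  I4: { [F → id e .] }  — reduce
  I5: { [A → ) . ( F] }  — shift
  I6: { [A → , . )] }  — shift
  I7: { [F → ( A . F], [F → . ( A F], [F → . id e] }  — shift
  I8: { [A → F . e id] }  — shift
  I9: { [A → e . id] }  — shift
  I10: { [A → e id .] }  — reduce
  I11: { [A → F e . id] }  — shift
  I12: { [A → F e id .] }  — reduce
  I13: { [F → ( A F .] }  — reduce
  I14: { [A → , ) .] }  — reduce
  I15: { [A → ) ( . F], [F → . ( A F], [F → . id e] }  — shift
  I16: { [A → ) ( F .] }  — reduce

No state contains both a complete item and a shift item.

Answer: No shift-reduce conflicts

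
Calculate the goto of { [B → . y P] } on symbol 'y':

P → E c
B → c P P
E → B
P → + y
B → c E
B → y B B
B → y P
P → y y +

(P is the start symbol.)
{ [B → . c E], [B → . c P P], [B → . y B B], [B → . y P], [B → y . P], [E → . B], [P → . + y], [P → . E c], [P → . y y +] }

GOTO(I, 'y') = CLOSURE({ [A → αX.β] : [A → α.Xβ] ∈ I, X = 'y' })

Items with dot before 'y', with the dot advanced:
  [B → . y P] → [B → y . P]
Closure of the advanced items:
  [B → y . P] has the dot before P: add [P → . E c], [P → . + y], [P → . y y +]
  [P → . E c] has the dot before E: add [E → . B]
  [E → . B] has the dot before B: add [B → . c P P], [B → . c E], [B → . y B B], [B → . y P]

GOTO = { [B → . c E], [B → . c P P], [B → . y B B], [B → . y P], [B → y . P], [E → . B], [P → . + y], [P → . E c], [P → . y y +] }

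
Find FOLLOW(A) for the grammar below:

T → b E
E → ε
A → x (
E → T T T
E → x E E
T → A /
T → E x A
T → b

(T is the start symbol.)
In T → A /: A is followed by '/', add FIRST('/') \ {ε} = { '/' }
In T → E x A: A is at the end, add FOLLOW(T)

The FOLLOW sets referred to above (computed the same way, to a fixed point):
  FOLLOW(T) = { $, 'b', 'x' }

Taking the union: FOLLOW(A) = { $, '/', 'b', 'x' }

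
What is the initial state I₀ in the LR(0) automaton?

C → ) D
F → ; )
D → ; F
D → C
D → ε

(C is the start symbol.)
First, augment the grammar with C' → C
I₀ = CLOSURE({ [C' → . C] }):
  [C' → . C] has the dot before C: add [C → . ) D]
No further items can be added.

I₀ = { [C → . ) D], [C' → . C] }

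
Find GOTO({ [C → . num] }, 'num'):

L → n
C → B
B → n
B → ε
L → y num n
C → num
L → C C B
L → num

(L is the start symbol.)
GOTO(I, 'num') = CLOSURE({ [A → αX.β] : [A → α.Xβ] ∈ I, X = 'num' })

Items with dot before 'num', with the dot advanced:
  [C → . num] → [C → num .]
Closure adds nothing (no advanced item has the dot before a non-terminal).

GOTO = { [C → num .] }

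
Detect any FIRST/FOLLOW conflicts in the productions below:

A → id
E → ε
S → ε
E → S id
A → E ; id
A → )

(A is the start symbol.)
No FIRST/FOLLOW conflicts.

A FIRST/FOLLOW conflict occurs when a non-terminal N has a nullable alternative N → β (β ⇒* ε) and another alternative N → α with FIRST(α) ∩ FOLLOW(N) ≠ ∅: on such a lookahead the parser cannot decide between expanding α and letting N vanish via β.

Nullable non-terminals: E, S.
FIRST sets used below: FIRST(S) = { ε }

E: nullable alternative(s) E → ε; FOLLOW(E) = { ';' }
  E → ε: FIRST \ {ε} = { } — this is the only nullable alternative, skip
  E → S id: FIRST \ {ε} = { 'id' } — disjoint from FOLLOW(E)
S has a nullable alternative but only one production, so nothing to check.

A has no nullable alternative, so no FIRST/FOLLOW check is needed there.

No FIRST/FOLLOW conflicts found.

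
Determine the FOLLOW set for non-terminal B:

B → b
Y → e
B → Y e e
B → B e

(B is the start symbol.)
{ $, 'e' }

To compute FOLLOW(B), find every occurrence of B on a right-hand side N → α B β: add FIRST(β) \ {ε}, and if β is empty or nullable also add FOLLOW(N). Iterate to a fixed point.

B is the start symbol, so $ ∈ FOLLOW(B).
In B → B e: B is followed by e, add FIRST(e) \ {ε} = { 'e' }

Taking the union: FOLLOW(B) = { $, 'e' }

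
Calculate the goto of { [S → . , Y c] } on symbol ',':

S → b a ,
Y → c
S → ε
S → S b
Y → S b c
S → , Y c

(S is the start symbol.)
GOTO(I, ',') = CLOSURE({ [A → αX.β] : [A → α.Xβ] ∈ I, X = ',' })

Items with dot before ',', with the dot advanced:
  [S → . , Y c] → [S → , . Y c]
Closure of the advanced items:
  [S → , . Y c] has the dot before Y: add [Y → . c], [Y → . S b c]
  [Y → . S b c] has the dot before S: add [S → . b a ,], [S → .], [S → . S b], [S → . , Y c]

GOTO = { [S → , . Y c], [S → . , Y c], [S → . S b], [S → . b a ,], [S → .], [Y → . S b c], [Y → . c] }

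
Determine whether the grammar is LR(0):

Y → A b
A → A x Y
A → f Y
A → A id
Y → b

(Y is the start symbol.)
Yes, the grammar is LR(0)

A grammar is LR(0) if no state in the canonical LR(0) collection has:
  - both a shift item (dot before a terminal) and a complete item (shift-reduce conflict), or
  - two or more complete items (reduce-reduce conflict; the accept item [Y' → Y .] counts as a complete item here).

Augment with Y' → Y and build the canonical LR(0) collection (I0 = CLOSURE({[Y' → . Y]}), then GOTO on every symbol after a dot until no new states appear). It has 10 states:
  I0: { [A → . A id], [A → . A x Y], [A → . f Y], [Y → . A b], [Y → . b], [Y' → . Y] }  — shift
  I1: { [A → A . id], [A → A . x Y], [Y → A . b] }  — shift
  I2: { [Y' → Y .] }  — accept
  I3: { [Y → b .] }  — reduce
  I4: { [A → . A id], [A → . A x Y], [A → . f Y], [A → f . Y], [Y → . A b], [Y → . b] }  — shift
  I5: { [A → f Y .] }  — reduce
  I6: { [Y → A b .] }  — reduce
  I7: { [A → A id .] }  — reduce
  I8: { [A → . A id], [A → . A x Y], [A → . f Y], [A → A x . Y], [Y → . A b], [Y → . b] }  — shift
  I9: { [A → A x Y .] }  — reduce

Every state is either a pure shift/goto state or contains exactly one complete item and nothing to shift — no conflicts. The grammar is LR(0).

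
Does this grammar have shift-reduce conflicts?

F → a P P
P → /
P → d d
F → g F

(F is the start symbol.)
A shift-reduce conflict occurs when an LR(0) state has both:
  - a complete (reduce) item [A → α .] (dot at the end), and
  - a shift item [B → β . c γ] (dot before a terminal).

Augment with F' → F and build the canonical LR(0) collection (I0 = CLOSURE({[F' → . F]}), then GOTO on every symbol after a dot until no new states appear). It has 10 states:
  I0: { [F → . a P P], [F → . g F], [F' → . F] }  — shift
  I1: { [F' → F .] }  — accept
  I2: { [F → a . P P], [P → . /], [P → . d d] }  — shift
  I3: { [F → . a P P], [F → . g F], [F → g . F] }  — shift
  I4: { [F → g F .] }  — reduce
  I5: { [P → / .] }  — reduce
  I6: { [F → a P . P], [P → . /], [P → . d d] }  — shift
  I7: { [P → d . d] }  — shift
  I8: { [P → d d .] }  — reduce
  I9: { [F → a P P .] }  — reduce

No state contains both a complete item and a shift item.

Answer: No shift-reduce conflicts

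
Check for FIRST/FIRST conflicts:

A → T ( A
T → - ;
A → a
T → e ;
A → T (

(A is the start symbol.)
A FIRST/FIRST conflict occurs when two productions N → α and N → β for the same non-terminal have FIRST(α) ∩ FIRST(β) ≠ ∅ (with ε ∈ FIRST of a nullable right-hand side, so two nullable alternatives also conflict).

FIRST sets of the non-terminals at (or reachable through a nullable prefix from) the front of some alternative:
  FIRST(T) = { '-', 'e' }

Productions for A:
  A → T ( A: FIRST = { '-', 'e' }
  A → a: FIRST = { 'a' }
  A → T (: FIRST = { '-', 'e' }
Productions for T:
  T → - ;: FIRST = { '-' }
  T → e ;: FIRST = { 'e' }

Conflict for A: A → T ( A and A → T (
  Overlap: { '-', 'e' }

Answer: Yes. A → T '(' A / A → T '(' on { '-', 'e' }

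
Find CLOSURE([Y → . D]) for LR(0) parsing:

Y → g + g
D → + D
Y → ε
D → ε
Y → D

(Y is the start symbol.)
{ [D → . + D], [D → .], [Y → . D] }

To compute CLOSURE, for each item [A → α.Bβ] where B is a non-terminal, add [B → .γ] for all productions B → γ; repeat for the newly added items until nothing changes.

Start with: [Y → . D]
  [Y → . D] has the dot before D: add [D → . + D], [D → .]
No further items can be added.

CLOSURE = { [D → . + D], [D → .], [Y → . D] }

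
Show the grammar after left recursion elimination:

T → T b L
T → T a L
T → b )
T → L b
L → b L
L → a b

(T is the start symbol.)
T is directly left-recursive. The standard transformation for
  A → A α₁ | ... | A α_m | β₁ | ... | β_n
is
  A  → β₁ A' | ... | β_n A'
  A' → α₁ A' | ... | α_m A' | ε

T → b ) becomes T → b ) T'
T → L b becomes T → L b T'
T → T b L becomes T' → b L T'
T → T a L becomes T' → a L T'
Add T' → ε

Productions for other non-terminals are unchanged:
  L → b L
  L → a b

Resulting grammar:
T → b ) T'
T → L b T'
T' → b L T'
T' → a L T'
T' → ε
L → b L
L → a b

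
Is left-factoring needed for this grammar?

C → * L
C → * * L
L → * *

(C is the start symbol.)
Yes, C has productions with common prefix '*'

Left-factoring is needed when two productions for the same non-terminal
share a common prefix on the right-hand side.

Productions for C:
  C → * L
  C → * * L

Found common prefix '*' in productions for C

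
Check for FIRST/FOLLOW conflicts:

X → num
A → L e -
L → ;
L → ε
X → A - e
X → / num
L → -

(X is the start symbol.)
A FIRST/FOLLOW conflict occurs when a non-terminal N has a nullable alternative N → β (β ⇒* ε) and another alternative N → α with FIRST(α) ∩ FOLLOW(N) ≠ ∅: on such a lookahead the parser cannot decide between expanding α and letting N vanish via β.

Nullable non-terminals: L.

L: nullable alternative(s) L → ε; FOLLOW(L) = { 'e' }
  L → ;: FIRST \ {ε} = { ';' } — disjoint from FOLLOW(L)
  L → ε: FIRST \ {ε} = { } — this is the only nullable alternative, skip
  L → -: FIRST \ {ε} = { '-' } — disjoint from FOLLOW(L)

A, X have no nullable alternative, so no FIRST/FOLLOW check is needed there.

No FIRST/FOLLOW conflicts found.

Answer: No FIRST/FOLLOW conflicts.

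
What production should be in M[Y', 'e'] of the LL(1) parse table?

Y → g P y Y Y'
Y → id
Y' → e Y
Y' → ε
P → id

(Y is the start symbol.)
To find M[Y', 'e'], we find productions for Y' where 'e' is in the predict set (PREDICT(N → α) = (FIRST(α) \ {ε}) ∪ (FOLLOW(N) if α ⇒* ε)).

Relevant sets:
  FOLLOW(Y') = { $, 'e' }

Y' → e Y: PREDICT = { 'e' }
  'e' is in predict set, so this production goes in M[Y', 'e']
Y' → ε: PREDICT = { $, 'e' }
  'e' is in predict set, so this production goes in M[Y', 'e']

M[Y', 'e'] = Y' → e Y, Y' → ε  (a multiply-defined cell — the grammar is not LL(1))

Answer: Y' → e Y, Y' → ε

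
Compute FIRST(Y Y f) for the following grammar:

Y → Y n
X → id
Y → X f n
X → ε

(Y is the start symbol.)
{ 'f', 'id' }

FIRST sets of the non-terminals involved (from the grammar, by fixed-point iteration):
  FIRST(Y) = { 'f', 'id' }

To compute FIRST(Y Y f), process the symbols left to right:
Symbol Y is a non-terminal. Add FIRST(Y) \ {ε} = { 'f', 'id' }
Y is not nullable (ε ∉ FIRST(Y)), so stop here.
FIRST(Y Y f) = { 'f', 'id' }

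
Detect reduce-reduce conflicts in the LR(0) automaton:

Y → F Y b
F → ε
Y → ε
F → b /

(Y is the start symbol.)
Yes — I0: [F → .] vs [Y → .]; I1: [F → .] vs [Y → .]

A reduce-reduce conflict occurs when an LR(0) state has two complete items [A → α .] and [B → β .] — both call for a reduction, and with no lookahead the parser cannot choose between them.

Augment with Y' → Y and build the canonical LR(0) collection (I0 = CLOSURE({[Y' → . Y]}), then GOTO on every symbol after a dot until no new states appear). It has 7 states:
  I0: { [F → . b /], [F → .], [Y → . F Y b], [Y → .], [Y' → . Y] }  — shift, 2 reduces
  I1: { [F → . b /], [F → .], [Y → . F Y b], [Y → .], [Y → F . Y b] }  — shift, 2 reduces
  I2: { [Y' → Y .] }  — accept
  I3: { [F → b . /] }  — shift
  I4: { [F → b / .] }  — reduce
  I5: { [Y → F Y . b] }  — shift
  I6: { [Y → F Y b .] }  — reduce

I0 contains complete items [F → .], [Y → .] — reduce-reduce conflict.
I1 contains complete items [F → .], [Y → .] — reduce-reduce conflict.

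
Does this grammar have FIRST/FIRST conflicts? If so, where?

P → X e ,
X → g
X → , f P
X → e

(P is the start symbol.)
A FIRST/FIRST conflict occurs when two productions N → α and N → β for the same non-terminal have FIRST(α) ∩ FIRST(β) ≠ ∅ (with ε ∈ FIRST of a nullable right-hand side, so two nullable alternatives also conflict).

Productions for X:
  X → g: FIRST = { 'g' }
  X → , f P: FIRST = { ',' }
  X → e: FIRST = { 'e' }
P has only one production, so no FIRST/FIRST conflict is possible there.

All alternatives of each non-terminal have pairwise disjoint FIRST sets.

Answer: No FIRST/FIRST conflicts.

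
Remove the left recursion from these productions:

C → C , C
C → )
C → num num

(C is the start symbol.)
C → ) C'
C → num num C'
C' → , C C'
C' → ε

C is directly left-recursive. The standard transformation for
  A → A α₁ | ... | A α_m | β₁ | ... | β_n
is
  A  → β₁ A' | ... | β_n A'
  A' → α₁ A' | ... | α_m A' | ε

C → ) becomes C → ) C'
C → num num becomes C → num num C'
C → C , C becomes C' → , C C'
Add C' → ε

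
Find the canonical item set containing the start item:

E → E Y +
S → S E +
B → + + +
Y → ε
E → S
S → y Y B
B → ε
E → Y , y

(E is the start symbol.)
{ [E → . E Y +], [E → . S], [E → . Y , y], [E' → . E], [S → . S E +], [S → . y Y B], [Y → .] }

First, augment the grammar with E' → E
I₀ = CLOSURE({ [E' → . E] }):
  [E' → . E] has the dot before E: add [E → . E Y +], [E → . S], [E → . Y , y]
  [E → . S] has the dot before S: add [S → . S E +], [S → . y Y B]
  [E → . Y , y] has the dot before Y: add [Y → .]
No further items can be added.

I₀ = { [E → . E Y +], [E → . S], [E → . Y , y], [E' → . E], [S → . S E +], [S → . y Y B], [Y → .] }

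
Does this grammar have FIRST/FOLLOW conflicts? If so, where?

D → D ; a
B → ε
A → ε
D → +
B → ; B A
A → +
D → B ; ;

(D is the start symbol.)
Nullable non-terminals: A, B.

A: nullable alternative(s) A → ε; FOLLOW(A) = { '+', ';' }
  A → ε: FIRST \ {ε} = { } — this is the only nullable alternative, skip
  A → +: FIRST \ {ε} = { '+' } — overlaps FOLLOW(A) on { '+' }: CONFLICT

B: nullable alternative(s) B → ε; FOLLOW(B) = { '+', ';' }
  B → ε: FIRST \ {ε} = { } — this is the only nullable alternative, skip
  B → ; B A: FIRST \ {ε} = { ';' } — overlaps FOLLOW(B) on { ';' }: CONFLICT

D has no nullable alternative, so no FIRST/FOLLOW check is needed there.

So the grammar has 2 FIRST/FOLLOW conflicts (marked CONFLICT above).

Answer: Yes. B → ';' B A with FOLLOW(B) on { ';' }; A → '+' with FOLLOW(A) on { '+' }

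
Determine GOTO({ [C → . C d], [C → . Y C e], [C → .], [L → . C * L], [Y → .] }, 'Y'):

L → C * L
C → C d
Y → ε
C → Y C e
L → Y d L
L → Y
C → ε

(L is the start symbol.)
GOTO(I, 'Y') = CLOSURE({ [A → αX.β] : [A → α.Xβ] ∈ I, X = 'Y' })

Items with dot before 'Y', with the dot advanced:
  [C → . Y C e] → [C → Y . C e]
Closure of the advanced items:
  [C → Y . C e] has the dot before C: add [C → . C d], [C → . Y C e], [C → .]
  [C → . Y C e] has the dot before Y: add [Y → .]

GOTO = { [C → . C d], [C → . Y C e], [C → .], [C → Y . C e], [Y → .] }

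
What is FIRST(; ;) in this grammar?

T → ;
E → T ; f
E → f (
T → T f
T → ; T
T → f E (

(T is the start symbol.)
{ ';' }

To compute FIRST(; ;), process the symbols left to right:
Symbol ; is a terminal. Add ';' and stop.
FIRST(; ;) = { ';' }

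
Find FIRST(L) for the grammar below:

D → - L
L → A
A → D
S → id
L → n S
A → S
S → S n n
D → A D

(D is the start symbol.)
To compute FIRST(L), examine every production with L on the left-hand side, reading each right-hand side left to right until a non-nullable symbol is reached.

FIRST sets of the other non-terminals involved (by the same procedure, iterated to a fixed point):
  FIRST(A) = { '-', 'id' }

From L → A:
  - A is a non-terminal: add FIRST(A) \ {ε} = { '-', 'id' }
    A is not nullable, so stop
From L → n S:
  - n is a terminal: add 'n' and stop

Collecting: FIRST(L) = { '-', 'id', 'n' }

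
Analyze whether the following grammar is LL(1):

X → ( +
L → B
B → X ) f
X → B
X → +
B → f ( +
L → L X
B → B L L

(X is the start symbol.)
No. Predict set conflict for X: { '(' }

Relevant sets:
  FIRST(B) = { '(', '+', 'f' }
  FIRST(L) = { '(', '+', 'f' }
  FIRST(X) = { '(', '+', 'f' }

For X:
  PREDICT(X → '(' '+') = { '(' }
  PREDICT(X → B) = { '(', '+', 'f' }
  PREDICT(X → '+') = { '+' }
For L:
  PREDICT(L → B) = { '(', '+', 'f' }
  PREDICT(L → L X) = { '(', '+', 'f' }
For B:
  PREDICT(B → X ')' f) = { '(', '+', 'f' }
  PREDICT(B → f '(' '+') = { 'f' }
  PREDICT(B → B L L) = { '(', '+', 'f' }

Conflict found: Predict set conflict for X: { '(' }
The grammar is NOT LL(1).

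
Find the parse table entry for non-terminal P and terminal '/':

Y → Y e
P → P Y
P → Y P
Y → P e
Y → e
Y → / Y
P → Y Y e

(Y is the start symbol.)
To find M[P, '/'], we find productions for P where '/' is in the predict set (PREDICT(N → α) = (FIRST(α) \ {ε}) ∪ (FOLLOW(N) if α ⇒* ε)).

Relevant sets:
  FIRST(P) = { '/', 'e' }
  FIRST(Y) = { '/', 'e' }

P → P Y: PREDICT = { '/', 'e' }
  '/' is in predict set, so this production goes in M[P, '/']
P → Y P: PREDICT = { '/', 'e' }
  '/' is in predict set, so this production goes in M[P, '/']
P → Y Y e: PREDICT = { '/', 'e' }
  '/' is in predict set, so this production goes in M[P, '/']

M[P, '/'] = P → P Y, P → Y P, P → Y Y e  (a multiply-defined cell — the grammar is not LL(1))

Answer: P → P Y, P → Y P, P → Y Y e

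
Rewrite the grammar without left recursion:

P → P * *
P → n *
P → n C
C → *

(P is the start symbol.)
P → n * P'
P → n C P'
P' → * * P'
P' → ε
C → *

P is directly left-recursive. The standard transformation for
  A → A α₁ | ... | A α_m | β₁ | ... | β_n
is
  A  → β₁ A' | ... | β_n A'
  A' → α₁ A' | ... | α_m A' | ε

P → n * becomes P → n * P'
P → n C becomes P → n C P'
P → P * * becomes P' → * * P'
Add P' → ε

Productions for other non-terminals are unchanged:
  C → *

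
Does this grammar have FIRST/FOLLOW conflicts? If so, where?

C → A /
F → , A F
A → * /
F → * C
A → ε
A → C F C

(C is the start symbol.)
Yes. A → '*' '/' with FOLLOW(A) on { '*' }; A → C F C with FOLLOW(A) on { '*', '/' }

A FIRST/FOLLOW conflict occurs when a non-terminal N has a nullable alternative N → β (β ⇒* ε) and another alternative N → α with FIRST(α) ∩ FOLLOW(N) ≠ ∅: on such a lookahead the parser cannot decide between expanding α and letting N vanish via β.

Nullable non-terminals: A.
FIRST sets used below: FIRST(C) = { '*', '/' }

A: nullable alternative(s) A → ε; FOLLOW(A) = { '*', ',', '/' }
  A → * /: FIRST \ {ε} = { '*' } — overlaps FOLLOW(A) on { '*' }: CONFLICT
  A → ε: FIRST \ {ε} = { } — this is the only nullable alternative, skip
  A → C F C: FIRST \ {ε} = { '*', '/' } — overlaps FOLLOW(A) on { '*', '/' }: CONFLICT

C, F have no nullable alternative, so no FIRST/FOLLOW check is needed there.

So the grammar has 2 FIRST/FOLLOW conflicts (marked CONFLICT above).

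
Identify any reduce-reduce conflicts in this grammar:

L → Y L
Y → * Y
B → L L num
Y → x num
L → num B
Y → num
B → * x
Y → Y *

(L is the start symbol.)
No reduce-reduce conflicts

Augment with L' → L and build the canonical LR(0) collection (I0 = CLOSURE({[L' → . L]}), then GOTO on every symbol after a dot until no new states appear). It has 18 states:
  I0: { [L → . Y L], [L → . num B], [L' → . L], [Y → . * Y], [Y → . Y *], [Y → . num], [Y → . x num] }  — shift
  I1: { [Y → * . Y], [Y → . * Y], [Y → . Y *], [Y → . num], [Y → . x num] }  — shift
  I2: { [L' → L .] }  — accept
  I3: { [L → . Y L], [L → . num B], [L → Y . L], [Y → . * Y], [Y → . Y *], [Y → . num], [Y → . x num], [Y → Y . *] }  — shift
  I4: { [B → . * x], [B → . L L num], [L → . Y L], [L → . num B], [L → num . B], [Y → . * Y], [Y → . Y *], [Y → . num], [Y → . x num], [Y → num .] }  — shift, reduce
  I5: { [Y → x . num] }  — shift
  I6: { [Y → x num .] }  — reduce
  I7: { [B → * . x], [Y → * . Y], [Y → . * Y], [Y → . Y *], [Y → . num], [Y → . x num] }  — shift
  I8: { [L → num B .] }  — reduce
  I9: { [B → L . L num], [L → . Y L], [L → . num B], [Y → . * Y], [Y → . Y *], [Y → . num], [Y → . x num] }  — shift
  I10: { [B → L L . num] }  — shift
  I11: { [B → L L num .] }  — reduce
  I12: { [Y → * Y .], [Y → Y . *] }  — shift, reduce
  I13: { [Y → num .] }  — reduce
  I14: { [B → * x .], [Y → x . num] }  — shift, reduce
  I15: { [Y → Y * .] }  — reduce
  I16: { [Y → * . Y], [Y → . * Y], [Y → . Y *], [Y → . num], [Y → . x num], [Y → Y * .] }  — shift, reduce
  I17: { [L → Y L .] }  — reduce

No state contains more than one complete item.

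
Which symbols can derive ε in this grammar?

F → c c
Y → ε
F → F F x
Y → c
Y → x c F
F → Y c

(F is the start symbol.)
A non-terminal is nullable if it can derive ε (the empty string): either it has an ε-production, or it has a production whose right-hand side consists entirely of nullable non-terminals.

ε-productions: Y → ε
So Y is immediately nullable.
No further non-terminal can be added: every production for the remaining non-terminals contains a terminal or a non-nullable non-terminal.
Nullable = { 'Y' }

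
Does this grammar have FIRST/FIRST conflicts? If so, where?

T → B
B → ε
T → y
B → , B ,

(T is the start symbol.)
A FIRST/FIRST conflict occurs when two productions N → α and N → β for the same non-terminal have FIRST(α) ∩ FIRST(β) ≠ ∅ (with ε ∈ FIRST of a nullable right-hand side, so two nullable alternatives also conflict).

FIRST sets of the non-terminals at (or reachable through a nullable prefix from) the front of some alternative:
  FIRST(B) = { ',', ε }

Productions for T:
  T → B: FIRST = { ',', ε }
  T → y: FIRST = { 'y' }
Productions for B:
  B → ε: FIRST = { ε }
  B → , B ,: FIRST = { ',' }

All alternatives of each non-terminal have pairwise disjoint FIRST sets.

Answer: No FIRST/FIRST conflicts.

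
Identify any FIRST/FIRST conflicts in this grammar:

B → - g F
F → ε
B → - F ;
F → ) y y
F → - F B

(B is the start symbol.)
Productions for B:
  B → - g F: FIRST = { '-' }
  B → - F ;: FIRST = { '-' }
Productions for F:
  F → ε: FIRST = { ε }
  F → ) y y: FIRST = { ')' }
  F → - F B: FIRST = { '-' }

Conflict for B: B → - g F and B → - F ;
  Overlap: { '-' }

Answer: Yes. B → '-' g F / B → '-' F ';' on { '-' }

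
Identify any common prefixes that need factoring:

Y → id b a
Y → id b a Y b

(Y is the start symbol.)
Yes, Y has productions with common prefix 'id b a'

Left-factoring is needed when two productions for the same non-terminal
share a common prefix on the right-hand side.

Productions for Y:
  Y → id b a
  Y → id b a Y b

Found common prefix 'id b a' in productions for Y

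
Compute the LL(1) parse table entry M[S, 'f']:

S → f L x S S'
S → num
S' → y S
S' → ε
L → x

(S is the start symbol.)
S → f L x S S'

To find M[S, 'f'], we find productions for S where 'f' is in the predict set (PREDICT(N → α) = (FIRST(α) \ {ε}) ∪ (FOLLOW(N) if α ⇒* ε)).

S → f L x S S': PREDICT = { 'f' }
  'f' is in predict set, so this production goes in M[S, 'f']
S → num: PREDICT = { 'num' }

M[S, 'f'] = S → f L x S S'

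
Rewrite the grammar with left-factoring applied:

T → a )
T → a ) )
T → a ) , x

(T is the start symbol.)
T → a ) T'
T' → ε
T' → )
T' → , x

Left-factoring transforms A → αβ₁ | αβ₂ into A → αA' and A' → β₁ | β₂
(α is the longest common prefix among the alternatives). Repeat until
no nonterminal has two alternatives with a common prefix.

Round 1: T has alternatives sharing prefix 'a )'. Introduce T': T → a ) T'
  Add: T' → ε
  Add: T' → )
  Add: T' → , x

No remaining common prefixes — done.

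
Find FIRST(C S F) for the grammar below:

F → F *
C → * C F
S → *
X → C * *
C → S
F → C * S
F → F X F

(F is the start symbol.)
FIRST sets of the non-terminals involved (from the grammar, by fixed-point iteration):
  FIRST(C) = { '*' }

To compute FIRST(C S F), process the symbols left to right:
Symbol C is a non-terminal. Add FIRST(C) \ {ε} = { '*' }
C is not nullable (ε ∉ FIRST(C)), so stop here.
FIRST(C S F) = { '*' }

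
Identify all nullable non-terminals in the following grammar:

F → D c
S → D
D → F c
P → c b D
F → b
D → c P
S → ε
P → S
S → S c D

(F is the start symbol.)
A non-terminal is nullable if it can derive ε (the empty string): either it has an ε-production, or it has a production whose right-hand side consists entirely of nullable non-terminals.

ε-productions: S → ε
So S is immediately nullable.
P → S: every symbol on the right is nullable, so P is nullable too.
No further non-terminal can be added: every production for the remaining non-terminals contains a terminal or a non-nullable non-terminal.
Nullable = { 'P', 'S' }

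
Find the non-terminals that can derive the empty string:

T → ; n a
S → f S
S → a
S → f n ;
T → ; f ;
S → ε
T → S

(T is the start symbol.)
ε-productions: S → ε
So S is immediately nullable.
T → S: every symbol on the right is nullable, so T is nullable too.
Every non-terminal is now nullable.
Nullable = { 'S', 'T' }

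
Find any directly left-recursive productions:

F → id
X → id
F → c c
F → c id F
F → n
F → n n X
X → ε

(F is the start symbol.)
No direct left recursion

F → id: starts with id
X → id: starts with id
F → c c: starts with c
F → c id F: starts with c
F → n: starts with n
F → n n X: starts with n
X → ε: starts with ε

No direct left recursion found.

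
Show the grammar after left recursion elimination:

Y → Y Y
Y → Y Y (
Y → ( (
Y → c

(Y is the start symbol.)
Y → ( ( Y'
Y → c Y'
Y' → Y Y'
Y' → Y ( Y'
Y' → ε

Y is directly left-recursive. The standard transformation for
  A → A α₁ | ... | A α_m | β₁ | ... | β_n
is
  A  → β₁ A' | ... | β_n A'
  A' → α₁ A' | ... | α_m A' | ε

Y → ( ( becomes Y → ( ( Y'
Y → c becomes Y → c Y'
Y → Y Y becomes Y' → Y Y'
Y → Y Y ( becomes Y' → Y ( Y'
Add Y' → ε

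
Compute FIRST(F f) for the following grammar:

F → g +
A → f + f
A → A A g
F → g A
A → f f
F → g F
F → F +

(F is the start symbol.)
{ 'g' }

FIRST sets of the non-terminals involved (from the grammar, by fixed-point iteration):
  FIRST(F) = { 'g' }

To compute FIRST(F f), process the symbols left to right:
Symbol F is a non-terminal. Add FIRST(F) \ {ε} = { 'g' }
F is not nullable (ε ∉ FIRST(F)), so stop here.
FIRST(F f) = { 'g' }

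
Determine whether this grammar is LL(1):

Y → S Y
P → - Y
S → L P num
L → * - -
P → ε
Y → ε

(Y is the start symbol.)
A grammar is LL(1) if for each non-terminal N with multiple productions, the predict sets of those productions are pairwise disjoint, where PREDICT(N → α) = (FIRST(α) \ {ε}) ∪ (FOLLOW(N) if α ⇒* ε).

Relevant sets:
  FIRST(S) = { '*' }
  FOLLOW(Y) = { $, 'num' }
  FOLLOW(P) = { 'num' }

For Y:
  PREDICT(Y → S Y) = { '*' }
  PREDICT(Y → ε) = { $, 'num' }
For P:
  PREDICT(P → '-' Y) = { '-' }
  PREDICT(P → ε) = { 'num' }
S, L have a single production, so nothing to check there.

All predict sets are disjoint. The grammar IS LL(1).

Answer: Yes, the grammar is LL(1).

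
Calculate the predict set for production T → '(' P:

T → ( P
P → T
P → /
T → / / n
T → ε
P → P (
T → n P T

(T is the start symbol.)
{ '(' }

PREDICT(T → '(' P) = (FIRST(RHS) \ {ε}) ∪ (FOLLOW(T) if ε ∈ FIRST(RHS), i.e. RHS ⇒* ε)
FIRST('(' P) = { '(' }
ε ∉ FIRST('(' P), so FOLLOW(T) is not added.
PREDICT(T → '(' P) = { '(' }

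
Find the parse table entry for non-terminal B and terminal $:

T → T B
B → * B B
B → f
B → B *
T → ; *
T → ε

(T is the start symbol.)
To find M[B, $], we find productions for B where $ is in the predict set (PREDICT(N → α) = (FIRST(α) \ {ε}) ∪ (FOLLOW(N) if α ⇒* ε)).

Relevant sets:
  FIRST(B) = { '*', 'f' }

B → * B B: PREDICT = { '*' }
B → f: PREDICT = { 'f' }
B → B *: PREDICT = { '*', 'f' }

M[B, $] is empty (no production applies)

Answer: Empty (error entry)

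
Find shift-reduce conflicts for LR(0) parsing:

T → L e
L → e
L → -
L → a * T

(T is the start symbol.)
No shift-reduce conflicts

A shift-reduce conflict occurs when an LR(0) state has both:
  - a complete (reduce) item [A → α .] (dot at the end), and
  - a shift item [B → β . c γ] (dot before a terminal).

Augment with T' → T and build the canonical LR(0) collection (I0 = CLOSURE({[T' → . T]}), then GOTO on every symbol after a dot until no new states appear). It has 9 states:
  I0: { [L → . -], [L → . a * T], [L → . e], [T → . L e], [T' → . T] }  — shift
  I1: { [L → - .] }  — reduce
  I2: { [T → L . e] }  — shift
  I3: { [T' → T .] }  — accept
  I4: { [L → a . * T] }  — shift
  I5: { [L → e .] }  — reduce
  I6: { [L → . -], [L → . a * T], [L → . e], [L → a * . T], [T → . L e] }  — shift
  I7: { [L → a * T .] }  — reduce
  I8: { [T → L e .] }  — reduce

No state contains both a complete item and a shift item.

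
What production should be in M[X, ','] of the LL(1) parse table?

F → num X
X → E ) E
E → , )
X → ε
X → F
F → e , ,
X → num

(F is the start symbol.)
To find M[X, ','], we find productions for X where ',' is in the predict set (PREDICT(N → α) = (FIRST(α) \ {ε}) ∪ (FOLLOW(N) if α ⇒* ε)).

Relevant sets:
  FIRST(E) = { ',' }
  FIRST(F) = { 'e', 'num' }
  FOLLOW(X) = { $ }

X → E ) E: PREDICT = { ',' }
  ',' is in predict set, so this production goes in M[X, ',']
X → ε: PREDICT = { $ }
X → F: PREDICT = { 'e', 'num' }
X → num: PREDICT = { 'num' }

M[X, ','] = X → E ) E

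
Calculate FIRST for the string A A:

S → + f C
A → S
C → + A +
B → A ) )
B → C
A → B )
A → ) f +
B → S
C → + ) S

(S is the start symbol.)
{ ')', '+' }

FIRST sets of the non-terminals involved (from the grammar, by fixed-point iteration):
  FIRST(A) = { ')', '+' }

To compute FIRST(A A), process the symbols left to right:
Symbol A is a non-terminal. Add FIRST(A) \ {ε} = { ')', '+' }
A is not nullable (ε ∉ FIRST(A)), so stop here.
FIRST(A A) = { ')', '+' }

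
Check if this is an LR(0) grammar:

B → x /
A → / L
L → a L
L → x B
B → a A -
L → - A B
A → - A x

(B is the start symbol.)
A grammar is LR(0) if no state in the canonical LR(0) collection has:
  - both a shift item (dot before a terminal) and a complete item (shift-reduce conflict), or
  - two or more complete items (reduce-reduce conflict; the accept item [B' → B .] counts as a complete item here).

Augment with B' → B and build the canonical LR(0) collection (I0 = CLOSURE({[B' → . B]}), then GOTO on every symbol after a dot until no new states appear). It has 19 states:
  I0: { [B → . a A -], [B → . x /], [B' → . B] }  — shift
  I1: { [B' → B .] }  — accept
  I2: { [A → . - A x], [A → . / L], [B → a . A -] }  — shift
  I3: { [B → x . /] }  — shift
  I4: { [B → x / .] }  — reduce
  I5: { [A → - . A x], [A → . - A x], [A → . / L] }  — shift
  I6: { [A → / . L], [L → . - A B], [L → . a L], [L → . x B] }  — shift
  I7: { [B → a A . -] }  — shift
  I8: { [B → a A - .] }  — reduce
  I9: { [A → . - A x], [A → . / L], [L → - . A B] }  — shift
  I10: { [A → / L .] }  — reduce
  I11: { [L → . - A B], [L → . a L], [L → . x B], [L → a . L] }  — shift
  I12: { [B → . a A -], [B → . x /], [L → x . B] }  — shift
  I13: { [L → x B .] }  — reduce
  I14: { [L → a L .] }  — reduce
  I15: { [B → . a A -], [B → . x /], [L → - A . B] }  — shift
  I16: { [L → - A B .] }  — reduce
  I17: { [A → - A . x] }  — shift
  I18: { [A → - A x .] }  — reduce

Every state is either a pure shift/goto state or contains exactly one complete item and nothing to shift — no conflicts. The grammar is LR(0).

Answer: Yes, the grammar is LR(0)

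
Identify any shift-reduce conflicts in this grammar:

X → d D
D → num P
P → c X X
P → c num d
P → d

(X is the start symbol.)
No shift-reduce conflicts

Augment with X' → X and build the canonical LR(0) collection (I0 = CLOSURE({[X' → . X]}), then GOTO on every symbol after a dot until no new states appear). It has 12 states:
  I0: { [X → . d D], [X' → . X] }  — shift
  I1: { [X' → X .] }  — accept
  I2: { [D → . num P], [X → d . D] }  — shift
  I3: { [X → d D .] }  — reduce
  I4: { [D → num . P], [P → . c X X], [P → . c num d], [P → . d] }  — shift
  I5: { [D → num P .] }  — reduce
  I6: { [P → c . X X], [P → c . num d], [X → . d D] }  — shift
  I7: { [P → d .] }  — reduce
  I8: { [P → c X . X], [X → . d D] }  — shift
  I9: { [P → c num . d] }  — shift
  I10: { [P → c num d .] }  — reduce
  I11: { [P → c X X .] }  — reduce

No state contains both a complete item and a shift item.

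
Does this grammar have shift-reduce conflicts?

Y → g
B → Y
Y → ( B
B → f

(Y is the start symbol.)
Augment with Y' → Y and build the canonical LR(0) collection (I0 = CLOSURE({[Y' → . Y]}), then GOTO on every symbol after a dot until no new states appear). It has 7 states:
  I0: { [Y → . ( B], [Y → . g], [Y' → . Y] }  — shift
  I1: { [B → . Y], [B → . f], [Y → ( . B], [Y → . ( B], [Y → . g] }  — shift
  I2: { [Y' → Y .] }  — accept
  I3: { [Y → g .] }  — reduce
  I4: { [Y → ( B .] }  — reduce
  I5: { [B → Y .] }  — reduce
  I6: { [B → f .] }  — reduce

No state contains both a complete item and a shift item.

Answer: No shift-reduce conflicts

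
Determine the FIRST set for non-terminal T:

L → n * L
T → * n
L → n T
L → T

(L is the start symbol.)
{ '*' }

From T → * n:
  - '*' is a terminal: add '*' and stop

Collecting: FIRST(T) = { '*' }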